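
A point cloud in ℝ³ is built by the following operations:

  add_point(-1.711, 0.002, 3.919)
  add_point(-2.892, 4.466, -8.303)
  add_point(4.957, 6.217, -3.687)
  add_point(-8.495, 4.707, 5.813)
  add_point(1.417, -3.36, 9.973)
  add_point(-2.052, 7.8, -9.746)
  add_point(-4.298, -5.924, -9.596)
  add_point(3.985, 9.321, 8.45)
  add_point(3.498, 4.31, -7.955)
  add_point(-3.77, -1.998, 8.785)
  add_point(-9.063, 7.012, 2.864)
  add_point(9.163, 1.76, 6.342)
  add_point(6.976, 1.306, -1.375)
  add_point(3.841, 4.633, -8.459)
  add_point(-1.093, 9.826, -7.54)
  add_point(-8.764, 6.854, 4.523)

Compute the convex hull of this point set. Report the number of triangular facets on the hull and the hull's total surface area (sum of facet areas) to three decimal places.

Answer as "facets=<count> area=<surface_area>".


13 of the 16 inputs are extreme points: [2, 3, 4, 5, 6, 7, 9, 10, 11, 12, 13, 14, 15].

Per-facet area ½‖(b−a)×(c−a)‖:
  f1: (p4, p6, p11) → 102.1981
  f2: (p7, p14, p10) → 92.7534
  f3: (p7, p4, p11) → 46.6566
  f4: (p5, p6, p10) → 99.4649
  f5: (p5, p14, p10) → 20.5238
  f6: (p9, p4, p6) → 50.7382
  f7: (p9, p7, p4) → 35.6636
  f8: (p13, p5, p14) → 10.6626
  f9: (p13, p5, p6) → 44.8655
  f10: (p3, p9, p7) → 56.3875
  f11: (p3, p6, p10) → 35.1108
  f12: (p3, p9, p6) → 80.5641
  f13: (p2, p7, p14) → 48.2142
  f14: (p2, p13, p14) → 18.2554
  f15: (p2, p7, p11) → 52.5251
  f16: (p12, p6, p11) → 43.5569
  f17: (p12, p13, p6) → 56.3914
  f18: (p12, p2, p11) → 20.9975
  f19: (p12, p2, p13) → 14.6574
  f20: (p15, p7, p10) → 10.3543
  f21: (p15, p3, p10) → 1.7058
  f22: (p15, p3, p7) → 17.0127
Σ area = 959.260

Euler: V−E+F = 13−33+22 = 2.

facets=22 area=959.260


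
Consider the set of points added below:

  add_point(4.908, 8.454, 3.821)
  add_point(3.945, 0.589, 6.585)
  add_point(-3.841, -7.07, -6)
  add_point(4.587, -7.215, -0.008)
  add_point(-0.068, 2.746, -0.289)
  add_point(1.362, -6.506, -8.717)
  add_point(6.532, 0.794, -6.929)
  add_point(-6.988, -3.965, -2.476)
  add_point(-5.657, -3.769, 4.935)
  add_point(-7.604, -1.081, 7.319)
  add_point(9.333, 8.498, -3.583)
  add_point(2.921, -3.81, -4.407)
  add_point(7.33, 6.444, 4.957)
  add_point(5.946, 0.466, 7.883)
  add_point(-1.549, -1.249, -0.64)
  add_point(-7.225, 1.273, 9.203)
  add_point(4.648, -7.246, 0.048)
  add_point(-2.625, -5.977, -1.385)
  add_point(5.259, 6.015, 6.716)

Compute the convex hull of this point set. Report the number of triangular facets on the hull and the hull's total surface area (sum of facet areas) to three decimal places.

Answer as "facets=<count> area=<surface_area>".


facets=24 area=797.360

Points on the hull: [0, 2, 4, 5, 6, 7, 8, 9, 10, 12, 13, 15, 16, 18] (14 of 19).

Facet areas (half cross-product norm):
  f1: (p13, p16, p10) → 78.8523
  f2: (p7, p5, p10) → 95.2029
  f3: (p6, p16, p10) → 42.5352
  f4: (p6, p5, p10) → 12.6509
  f5: (p6, p5, p16) → 40.6022
  f6: (p8, p7, p9) → 13.2661
  f7: (p8, p13, p9) → 25.8623
  f8: (p8, p13, p16) → 60.7168
  f9: (p2, p5, p16) → 27.4541
  f10: (p2, p7, p5) → 11.4662
  f11: (p2, p8, p16) → 54.8251
  f12: (p2, p8, p7) → 18.0657
  f13: (p12, p13, p10) → 23.1715
  f14: (p12, p0, p10) → 14.3887
  f15: (p15, p7, p9) → 9.2306
  f16: (p15, p13, p9) → 20.1475
  f17: (p4, p7, p10) → 30.1038
  f18: (p4, p0, p10) → 36.9342
  f19: (p4, p15, p7) → 55.9597
  f20: (p4, p15, p0) → 51.5431
  f21: (p18, p12, p0) → 4.4744
  f22: (p18, p15, p0) → 24.7992
  f23: (p18, p12, p13) → 7.7107
  f24: (p18, p15, p13) → 37.3969
Σ area = 797.360

Euler: V−E+F = 14−36+24 = 2.


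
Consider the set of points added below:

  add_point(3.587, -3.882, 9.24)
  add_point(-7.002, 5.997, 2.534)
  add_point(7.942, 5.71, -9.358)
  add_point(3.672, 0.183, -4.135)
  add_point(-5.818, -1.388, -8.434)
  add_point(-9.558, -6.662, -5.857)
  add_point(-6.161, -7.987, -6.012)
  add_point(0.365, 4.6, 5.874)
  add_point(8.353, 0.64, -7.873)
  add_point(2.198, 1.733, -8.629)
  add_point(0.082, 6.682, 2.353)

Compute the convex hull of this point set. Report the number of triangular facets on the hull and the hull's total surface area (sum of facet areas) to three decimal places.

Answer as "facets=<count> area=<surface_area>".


Hull vertices (9/11): indices [0, 1, 2, 4, 5, 6, 7, 8, 10].

Triangle areas on the boundary:
  f1: (p2, p0, p8) → 42.6729
  f2: (p6, p0, p5) → 31.4159
  f3: (p6, p0, p8) → 139.0568
  f4: (p7, p2, p10) → 22.3176
  f5: (p7, p2, p0) → 80.4766
  f6: (p1, p2, p10) → 41.4313
  f7: (p1, p7, p10) → 14.5956
  f8: (p1, p0, p5) → 121.1097
  f9: (p1, p7, p0) → 32.0843
  f10: (p4, p1, p5) → 46.0935
  f11: (p4, p1, p2) → 102.1302
  f12: (p4, p6, p5) → 12.3271
  f13: (p4, p2, p8) → 37.9142
  f14: (p4, p6, p8) → 49.7011
Σ area = 773.327

Check V−E+F: 9 − 21 + 14 = 2.

facets=14 area=773.327


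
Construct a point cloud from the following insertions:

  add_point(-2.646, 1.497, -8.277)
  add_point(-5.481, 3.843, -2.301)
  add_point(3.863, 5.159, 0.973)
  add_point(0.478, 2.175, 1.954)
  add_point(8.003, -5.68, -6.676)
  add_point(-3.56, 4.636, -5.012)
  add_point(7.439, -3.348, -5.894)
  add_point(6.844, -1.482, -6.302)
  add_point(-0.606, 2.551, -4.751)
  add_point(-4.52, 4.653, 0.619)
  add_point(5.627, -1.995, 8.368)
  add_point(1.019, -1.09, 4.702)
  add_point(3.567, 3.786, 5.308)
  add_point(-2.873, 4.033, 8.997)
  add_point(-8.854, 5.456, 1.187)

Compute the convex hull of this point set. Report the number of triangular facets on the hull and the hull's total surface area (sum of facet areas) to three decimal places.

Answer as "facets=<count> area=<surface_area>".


facets=18 area=581.720

11 of the 15 inputs are extreme points: [0, 2, 4, 5, 6, 7, 10, 11, 12, 13, 14].

Area of each hull facet:
  f1: (p0, p4, p14) → 66.6702
  f2: (p2, p13, p14) → 50.9743
  f3: (p11, p4, p14) → 82.0796
  f4: (p11, p13, p14) → 38.4152
  f5: (p5, p0, p14) → 12.9269
  f6: (p5, p2, p14) → 39.1103
  f7: (p7, p0, p4) → 19.0165
  f8: (p7, p5, p0) → 22.7013
  f9: (p7, p5, p2) → 47.5383
  f10: (p10, p11, p13) → 22.7885
  f11: (p10, p11, p4) → 41.9667
  f12: (p10, p7, p2) → 53.7151
  f13: (p12, p2, p13) → 14.4632
  f14: (p12, p10, p13) → 25.4049
  f15: (p12, p10, p2) → 11.7522
  f16: (p6, p7, p4) → 1.2656
  f17: (p6, p10, p4) → 16.5288
  f18: (p6, p10, p7) → 14.4020
Σ area = 581.720

Check V−E+F: 11 − 27 + 18 = 2.


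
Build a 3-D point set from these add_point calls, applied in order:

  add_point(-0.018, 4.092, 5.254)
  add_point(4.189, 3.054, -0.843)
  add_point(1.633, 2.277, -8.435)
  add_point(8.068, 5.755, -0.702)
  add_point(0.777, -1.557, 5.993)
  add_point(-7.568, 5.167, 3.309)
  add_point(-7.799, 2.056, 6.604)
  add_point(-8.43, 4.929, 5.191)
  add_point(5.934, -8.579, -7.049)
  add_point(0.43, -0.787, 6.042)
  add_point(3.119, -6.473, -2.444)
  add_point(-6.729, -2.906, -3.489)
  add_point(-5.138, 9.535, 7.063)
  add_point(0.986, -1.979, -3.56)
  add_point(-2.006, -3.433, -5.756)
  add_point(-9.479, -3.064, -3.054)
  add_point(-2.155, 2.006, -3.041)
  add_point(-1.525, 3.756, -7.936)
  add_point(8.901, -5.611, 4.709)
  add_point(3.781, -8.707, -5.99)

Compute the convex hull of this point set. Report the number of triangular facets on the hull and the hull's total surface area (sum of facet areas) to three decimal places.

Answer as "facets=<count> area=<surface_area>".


facets=22 area=870.699

13 of the 20 inputs are extreme points: [2, 3, 4, 5, 6, 7, 8, 12, 14, 15, 17, 18, 19].

Triangle areas on the boundary:
  f1: (p6, p18, p15) → 101.0828
  f2: (p17, p8, p2) → 14.8151
  f3: (p3, p12, p18) → 99.3541
  f4: (p3, p8, p18) → 77.0710
  f5: (p3, p8, p2) → 62.5830
  f6: (p3, p17, p12) → 90.7931
  f7: (p3, p17, p2) → 17.8741
  f8: (p19, p18, p15) → 89.6387
  f9: (p19, p8, p15) → 8.5395
  f10: (p19, p8, p18) → 14.7269
  f11: (p7, p6, p15) → 18.0451
  f12: (p7, p6, p12) → 8.7494
  f13: (p4, p12, p18) → 33.4393
  f14: (p4, p6, p18) → 4.2004
  f15: (p4, p6, p12) → 37.0104
  f16: (p14, p8, p15) → 19.8837
  f17: (p14, p17, p15) → 29.7459
  f18: (p14, p17, p8) → 32.5814
  f19: (p5, p17, p12) → 36.4379
  f20: (p5, p7, p12) → 6.2090
  f21: (p5, p17, p15) → 57.7235
  f22: (p5, p7, p15) → 10.1949
Σ area = 870.699

Euler: V−E+F = 13−33+22 = 2.


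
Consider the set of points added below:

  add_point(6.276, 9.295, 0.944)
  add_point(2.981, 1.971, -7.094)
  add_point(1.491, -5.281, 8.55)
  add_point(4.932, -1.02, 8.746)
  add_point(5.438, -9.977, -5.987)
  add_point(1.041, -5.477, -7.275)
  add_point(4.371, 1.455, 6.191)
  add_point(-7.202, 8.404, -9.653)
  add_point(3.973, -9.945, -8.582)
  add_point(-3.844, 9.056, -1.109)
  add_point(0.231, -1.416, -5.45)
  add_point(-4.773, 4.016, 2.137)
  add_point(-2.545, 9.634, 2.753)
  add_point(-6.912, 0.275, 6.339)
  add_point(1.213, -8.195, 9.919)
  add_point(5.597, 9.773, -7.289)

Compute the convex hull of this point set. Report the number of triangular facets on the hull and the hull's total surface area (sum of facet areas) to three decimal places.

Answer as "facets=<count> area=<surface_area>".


facets=14 area=1074.255

9 of the 16 inputs are extreme points: [0, 3, 4, 7, 8, 12, 13, 14, 15].

Area of each hull facet:
  f1: (p15, p4, p0) → 81.2773
  f2: (p3, p13, p14) → 46.9932
  f3: (p3, p4, p0) → 111.5438
  f4: (p3, p14, p4) → 66.7238
  f5: (p12, p3, p0) → 57.4969
  f6: (p12, p3, p13) → 64.6145
  f7: (p12, p15, p0) → 37.0247
  f8: (p12, p13, p7) → 72.4716
  f9: (p12, p15, p7) → 74.3697
  f10: (p8, p15, p4) → 29.4332
  f11: (p8, p15, p7) → 127.2264
  f12: (p8, p14, p4) → 17.3684
  f13: (p8, p13, p14) → 114.3537
  f14: (p8, p13, p7) → 173.3581
Σ area = 1074.255

Check V−E+F: 9 − 21 + 14 = 2.


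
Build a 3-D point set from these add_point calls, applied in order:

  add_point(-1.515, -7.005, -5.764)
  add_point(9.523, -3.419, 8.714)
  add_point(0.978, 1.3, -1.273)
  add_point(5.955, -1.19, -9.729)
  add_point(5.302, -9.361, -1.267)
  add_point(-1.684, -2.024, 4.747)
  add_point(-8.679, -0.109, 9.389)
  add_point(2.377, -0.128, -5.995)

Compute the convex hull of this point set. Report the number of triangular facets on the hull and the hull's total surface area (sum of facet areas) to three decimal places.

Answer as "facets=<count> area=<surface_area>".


7 of the 8 inputs are extreme points: [0, 1, 2, 3, 4, 6, 7].

Triangle areas on the boundary:
  f1: (p4, p1, p6) → 111.5869
  f2: (p3, p4, p1) → 70.8899
  f3: (p0, p4, p6) → 77.0106
  f4: (p0, p3, p4) → 42.5264
  f5: (p2, p1, p6) → 99.7598
  f6: (p2, p3, p1) → 69.0560
  f7: (p7, p2, p6) → 20.4244
  f8: (p7, p2, p3) → 6.1126
  f9: (p7, p0, p6) → 71.1889
  f10: (p7, p0, p3) → 20.5296
Σ area = 589.085

Euler: V−E+F = 7−15+10 = 2.

facets=10 area=589.085


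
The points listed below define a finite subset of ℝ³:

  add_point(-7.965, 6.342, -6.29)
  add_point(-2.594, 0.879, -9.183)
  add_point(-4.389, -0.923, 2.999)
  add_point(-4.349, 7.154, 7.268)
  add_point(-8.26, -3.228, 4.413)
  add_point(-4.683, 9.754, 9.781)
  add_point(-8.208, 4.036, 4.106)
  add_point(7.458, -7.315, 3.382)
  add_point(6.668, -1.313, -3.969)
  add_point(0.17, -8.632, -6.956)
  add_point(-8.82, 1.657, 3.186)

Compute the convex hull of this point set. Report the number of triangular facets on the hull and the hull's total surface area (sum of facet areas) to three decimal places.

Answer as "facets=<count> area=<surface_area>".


facets=14 area=813.304

Hull vertices (9/11): indices [0, 1, 4, 5, 6, 7, 8, 9, 10].

Per-facet area ½‖(b−a)×(c−a)‖:
  f1: (p4, p5, p7) → 117.9458
  f2: (p4, p9, p7) → 90.9992
  f3: (p0, p4, p10) → 20.7983
  f4: (p0, p9, p1) → 28.5821
  f5: (p0, p4, p9) → 102.5720
  f6: (p8, p5, p7) → 99.0919
  f7: (p8, p9, p7) → 47.9909
  f8: (p8, p9, p1) → 46.8155
  f9: (p8, p0, p5) → 136.5261
  f10: (p8, p0, p1) → 37.8258
  f11: (p6, p0, p10) → 13.8310
  f12: (p6, p0, p5) → 41.0854
  f13: (p6, p4, p10) → 4.2921
  f14: (p6, p4, p5) → 24.9478
Σ area = 813.304

Euler: V−E+F = 9−21+14 = 2.


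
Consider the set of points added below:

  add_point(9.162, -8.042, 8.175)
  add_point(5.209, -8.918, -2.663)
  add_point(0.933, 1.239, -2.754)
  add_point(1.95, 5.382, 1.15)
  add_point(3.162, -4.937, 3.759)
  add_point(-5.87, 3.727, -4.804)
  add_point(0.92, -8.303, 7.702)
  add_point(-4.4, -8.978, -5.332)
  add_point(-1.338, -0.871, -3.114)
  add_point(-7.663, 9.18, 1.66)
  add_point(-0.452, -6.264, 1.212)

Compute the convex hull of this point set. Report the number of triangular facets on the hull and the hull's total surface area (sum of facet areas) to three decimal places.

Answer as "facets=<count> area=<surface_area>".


Points on the hull: [0, 1, 2, 3, 5, 6, 7, 9] (8 of 11).

Triangle areas on the boundary:
  f1: (p6, p0, p9) → 76.8162
  f2: (p6, p7, p9) → 132.2121
  f3: (p6, p1, p0) → 43.8545
  f4: (p6, p1, p7) → 55.6102
  f5: (p3, p0, p9) → 64.2813
  f6: (p3, p1, p0) → 85.2372
  f7: (p5, p1, p7) → 63.5498
  f8: (p5, p7, p9) → 40.5311
  f9: (p5, p3, p9) → 39.6943
  f10: (p2, p3, p1) → 25.8095
  f11: (p2, p5, p1) → 31.2572
  f12: (p2, p5, p3) → 21.6441
Σ area = 680.497

Check V−E+F: 8 − 18 + 12 = 2.

facets=12 area=680.497


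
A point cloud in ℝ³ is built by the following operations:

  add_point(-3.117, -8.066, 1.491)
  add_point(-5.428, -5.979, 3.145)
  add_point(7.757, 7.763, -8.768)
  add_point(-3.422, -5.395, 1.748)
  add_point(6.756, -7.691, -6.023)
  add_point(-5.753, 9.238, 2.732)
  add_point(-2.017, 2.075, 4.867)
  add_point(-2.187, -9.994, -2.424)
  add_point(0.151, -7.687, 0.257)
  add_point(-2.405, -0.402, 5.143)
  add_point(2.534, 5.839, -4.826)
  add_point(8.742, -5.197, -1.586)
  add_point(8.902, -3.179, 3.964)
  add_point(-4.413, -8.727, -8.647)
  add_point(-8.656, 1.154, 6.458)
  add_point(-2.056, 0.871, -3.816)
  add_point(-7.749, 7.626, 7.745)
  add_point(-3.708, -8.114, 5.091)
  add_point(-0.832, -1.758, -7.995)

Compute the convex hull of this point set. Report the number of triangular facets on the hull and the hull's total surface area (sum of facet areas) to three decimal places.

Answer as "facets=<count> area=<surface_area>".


Extreme-point indices: [1, 2, 4, 5, 7, 11, 12, 13, 14, 16, 17, 18] — 12 of 19 on the boundary.

Triangle areas on the boundary:
  f1: (p16, p2, p12) → 164.0567
  f2: (p17, p16, p14) → 20.6272
  f3: (p17, p16, p12) → 111.2382
  f4: (p17, p4, p12) → 73.4427
  f5: (p17, p4, p7) → 34.6524
  f6: (p13, p17, p7) → 16.8932
  f7: (p13, p4, p2) → 90.0373
  f8: (p13, p4, p7) → 33.2392
  f9: (p11, p2, p12) → 43.3122
  f10: (p11, p4, p12) → 5.9845
  f11: (p11, p4, p2) → 40.5596
  f12: (p5, p16, p2) → 28.6713
  f13: (p5, p16, p14) → 18.5298
  f14: (p5, p13, p14) → 86.6179
  f15: (p1, p17, p14) → 12.3643
  f16: (p1, p13, p14) → 41.3313
  f17: (p1, p13, p17) → 18.9317
  f18: (p18, p13, p2) → 14.7322
  f19: (p18, p5, p2) → 100.0082
  f20: (p18, p5, p13) → 54.1475
Σ area = 1009.378

Euler characteristic 12−30+20 = 2 ✓

facets=20 area=1009.378


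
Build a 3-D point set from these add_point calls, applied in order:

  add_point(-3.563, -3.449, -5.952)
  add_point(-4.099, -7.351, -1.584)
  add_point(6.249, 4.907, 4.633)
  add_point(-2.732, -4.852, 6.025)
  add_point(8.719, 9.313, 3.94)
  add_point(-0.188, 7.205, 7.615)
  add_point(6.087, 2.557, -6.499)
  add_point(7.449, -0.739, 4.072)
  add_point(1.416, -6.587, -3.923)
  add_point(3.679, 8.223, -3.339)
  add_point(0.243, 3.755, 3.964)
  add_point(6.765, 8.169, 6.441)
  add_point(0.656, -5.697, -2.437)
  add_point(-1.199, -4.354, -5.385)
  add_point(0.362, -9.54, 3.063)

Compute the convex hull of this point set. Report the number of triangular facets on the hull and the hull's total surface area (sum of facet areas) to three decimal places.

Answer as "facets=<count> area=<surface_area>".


Extreme-point indices: [0, 1, 3, 4, 5, 6, 7, 8, 9, 11, 13, 14] — 12 of 15 on the boundary.

Triangle areas on the boundary:
  f1: (p9, p5, p4) → 42.7887
  f2: (p3, p5, p1) → 45.0029
  f3: (p3, p14, p1) → 20.9783
  f4: (p11, p5, p4) → 8.1527
  f5: (p11, p3, p5) → 42.0297
  f6: (p0, p5, p1) → 51.0772
  f7: (p0, p9, p5) → 81.3305
  f8: (p6, p9, p4) → 29.6656
  f9: (p6, p0, p9) → 39.1120
  f10: (p6, p0, p13) → 12.0424
  f11: (p7, p6, p4) → 54.0914
  f12: (p7, p11, p4) → 15.5226
  f13: (p7, p3, p14) → 34.2472
  f14: (p7, p11, p3) → 49.9975
  f15: (p8, p6, p13) → 18.8507
  f16: (p8, p14, p1) → 19.6381
  f17: (p8, p7, p14) → 41.3792
  f18: (p8, p7, p6) → 53.2602
  f19: (p8, p0, p1) → 15.8163
  f20: (p8, p0, p13) → 1.7592
Σ area = 676.742

Euler characteristic 12−30+20 = 2 ✓

facets=20 area=676.742


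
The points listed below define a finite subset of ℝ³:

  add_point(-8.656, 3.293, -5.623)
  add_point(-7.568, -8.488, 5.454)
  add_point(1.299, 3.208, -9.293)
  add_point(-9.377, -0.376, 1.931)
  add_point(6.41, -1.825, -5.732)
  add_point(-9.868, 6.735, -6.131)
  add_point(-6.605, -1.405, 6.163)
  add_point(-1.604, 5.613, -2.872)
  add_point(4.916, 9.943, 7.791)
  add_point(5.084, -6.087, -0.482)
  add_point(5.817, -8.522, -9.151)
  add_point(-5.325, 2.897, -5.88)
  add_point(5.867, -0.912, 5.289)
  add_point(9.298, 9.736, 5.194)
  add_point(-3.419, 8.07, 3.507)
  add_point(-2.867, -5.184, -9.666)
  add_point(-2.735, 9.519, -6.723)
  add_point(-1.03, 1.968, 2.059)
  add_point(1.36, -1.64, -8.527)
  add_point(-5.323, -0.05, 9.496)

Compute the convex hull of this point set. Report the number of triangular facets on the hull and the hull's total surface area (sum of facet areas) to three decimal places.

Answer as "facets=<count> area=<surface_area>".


15 of the 20 inputs are extreme points: [0, 1, 2, 3, 4, 5, 8, 9, 10, 12, 13, 14, 15, 16, 19].

Per-facet area ½‖(b−a)×(c−a)‖:
  f1: (p15, p1, p10) → 74.5490
  f2: (p15, p2, p5) → 56.3221
  f3: (p15, p2, p10) → 43.4837
  f4: (p3, p19, p5) → 34.8678
  f5: (p3, p1, p5) → 21.6332
  f6: (p3, p1, p19) → 35.4585
  f7: (p12, p1, p19) → 57.6602
  f8: (p12, p8, p13) → 27.7570
  f9: (p12, p8, p19) → 65.2396
  f10: (p12, p10, p13) → 82.1178
  f11: (p16, p2, p5) → 29.7344
  f12: (p16, p2, p13) → 66.5470
  f13: (p16, p8, p13) → 41.7813
  f14: (p4, p10, p13) → 18.0233
  f15: (p4, p2, p13) → 64.6966
  f16: (p4, p2, p10) → 28.7507
  f17: (p14, p19, p5) → 57.3771
  f18: (p14, p8, p19) → 48.9889
  f19: (p14, p16, p5) → 39.0508
  f20: (p14, p16, p8) → 46.2030
  f21: (p0, p1, p5) → 18.0955
  f22: (p0, p15, p5) → 11.0305
  f23: (p0, p15, p1) → 83.9712
  f24: (p9, p1, p10) → 57.8764
  f25: (p9, p12, p10) → 16.6066
  f26: (p9, p12, p1) → 54.9150
Σ area = 1182.737

Check V−E+F: 15 − 39 + 26 = 2.

facets=26 area=1182.737


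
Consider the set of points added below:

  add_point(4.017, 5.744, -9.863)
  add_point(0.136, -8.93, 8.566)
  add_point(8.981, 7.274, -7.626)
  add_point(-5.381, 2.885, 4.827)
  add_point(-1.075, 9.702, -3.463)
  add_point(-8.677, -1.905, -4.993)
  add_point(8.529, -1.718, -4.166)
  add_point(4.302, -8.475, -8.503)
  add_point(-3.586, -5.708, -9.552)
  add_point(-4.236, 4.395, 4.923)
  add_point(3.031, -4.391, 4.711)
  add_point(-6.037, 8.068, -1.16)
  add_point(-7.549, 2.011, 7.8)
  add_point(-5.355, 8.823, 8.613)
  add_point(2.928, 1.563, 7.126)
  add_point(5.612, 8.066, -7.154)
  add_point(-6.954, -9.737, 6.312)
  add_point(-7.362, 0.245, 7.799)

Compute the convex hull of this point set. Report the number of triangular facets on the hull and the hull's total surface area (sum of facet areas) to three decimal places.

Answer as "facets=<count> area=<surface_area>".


facets=26 area=1183.388

Points on the hull: [0, 1, 2, 4, 5, 6, 7, 8, 11, 12, 13, 14, 15, 16, 17] (15 of 18).

Triangle areas on the boundary:
  f1: (p4, p13, p2) → 55.2139
  f2: (p12, p16, p5) → 72.7999
  f3: (p14, p13, p2) → 92.8706
  f4: (p8, p16, p5) → 53.8101
  f5: (p8, p7, p16) → 70.3889
  f6: (p11, p4, p13) → 26.5844
  f7: (p11, p12, p5) → 58.1832
  f8: (p11, p12, p13) → 34.6263
  f9: (p17, p12, p13) → 2.6726
  f10: (p17, p12, p16) → 1.4348
  f11: (p1, p7, p16) → 65.6233
  f12: (p1, p17, p16) → 37.5516
  f13: (p1, p14, p13) → 55.2896
  f14: (p1, p17, p13) → 42.0201
  f15: (p0, p7, p2) → 39.4637
  f16: (p0, p8, p7) → 56.2063
  f17: (p0, p8, p5) → 53.7393
  f18: (p0, p11, p5) → 72.7531
  f19: (p0, p11, p4) → 19.7867
  f20: (p6, p7, p2) → 36.7011
  f21: (p6, p1, p7) → 75.1474
  f22: (p6, p14, p2) → 62.5221
  f23: (p6, p1, p14) → 71.3202
  f24: (p15, p4, p2) → 4.7636
  f25: (p15, p0, p2) → 6.7317
  f26: (p15, p0, p4) → 15.1836
Σ area = 1183.388

Euler: V−E+F = 15−39+26 = 2.


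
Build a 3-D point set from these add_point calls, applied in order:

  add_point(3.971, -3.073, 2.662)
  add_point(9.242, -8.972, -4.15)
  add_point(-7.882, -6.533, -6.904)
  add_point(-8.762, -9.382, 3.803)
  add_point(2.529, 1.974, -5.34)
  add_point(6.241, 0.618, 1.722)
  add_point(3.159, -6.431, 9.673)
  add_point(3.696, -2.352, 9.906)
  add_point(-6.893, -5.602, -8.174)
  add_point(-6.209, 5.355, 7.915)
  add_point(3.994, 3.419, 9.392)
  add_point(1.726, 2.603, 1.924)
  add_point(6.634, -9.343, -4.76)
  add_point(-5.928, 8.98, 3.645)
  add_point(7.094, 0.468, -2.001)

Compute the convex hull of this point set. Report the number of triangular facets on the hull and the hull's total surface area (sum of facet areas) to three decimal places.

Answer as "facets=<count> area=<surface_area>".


13 of the 15 inputs are extreme points: [1, 2, 3, 4, 5, 6, 7, 8, 9, 10, 12, 13, 14].

Facet areas (half cross-product norm):
  f1: (p12, p1, p3) → 16.1874
  f2: (p12, p8, p1) → 7.6046
  f3: (p4, p8, p1) → 79.6510
  f4: (p4, p8, p13) → 88.0978
  f5: (p6, p1, p3) → 103.9153
  f6: (p6, p7, p1) → 31.1293
  f7: (p9, p13, p3) → 39.4636
  f8: (p9, p6, p3) → 93.4912
  f9: (p9, p6, p7) → 22.8243
  f10: (p2, p12, p3) → 82.5261
  f11: (p2, p12, p8) → 13.1386
  f12: (p2, p13, p3) → 99.3142
  f13: (p2, p8, p13) → 17.4732
  f14: (p10, p9, p13) → 28.9455
  f15: (p10, p9, p7) → 30.1011
  f16: (p10, p7, p1) → 45.5520
  f17: (p14, p4, p13) → 40.4042
  f18: (p14, p10, p13) → 77.0052
  f19: (p14, p4, p1) → 27.7720
  f20: (p5, p10, p1) → 29.7092
  f21: (p5, p14, p1) → 18.0995
  f22: (p5, p14, p10) → 4.8376
Σ area = 997.243

Euler characteristic 13−33+22 = 2 ✓

facets=22 area=997.243


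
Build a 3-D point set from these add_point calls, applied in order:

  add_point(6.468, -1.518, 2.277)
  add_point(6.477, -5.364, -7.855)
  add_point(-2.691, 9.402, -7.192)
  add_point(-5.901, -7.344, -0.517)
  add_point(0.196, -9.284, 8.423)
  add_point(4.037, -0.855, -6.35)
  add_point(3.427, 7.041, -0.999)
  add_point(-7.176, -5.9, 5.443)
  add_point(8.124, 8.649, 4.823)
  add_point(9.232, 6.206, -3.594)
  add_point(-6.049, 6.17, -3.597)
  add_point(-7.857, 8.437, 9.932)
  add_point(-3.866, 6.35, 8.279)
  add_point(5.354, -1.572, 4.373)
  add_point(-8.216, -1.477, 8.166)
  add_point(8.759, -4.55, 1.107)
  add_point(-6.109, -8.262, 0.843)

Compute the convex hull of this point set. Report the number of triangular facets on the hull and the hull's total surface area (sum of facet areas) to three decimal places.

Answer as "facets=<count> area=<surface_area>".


Extreme-point indices: [1, 2, 3, 4, 7, 8, 9, 10, 11, 14, 15, 16] — 12 of 17 on the boundary.

Per-facet area ½‖(b−a)×(c−a)‖:
  f1: (p2, p1, p9) → 81.0264
  f2: (p8, p2, p9) → 56.6036
  f3: (p7, p4, p14) → 21.7059
  f4: (p11, p4, p14) → 44.4834
  f5: (p11, p8, p4) → 149.7636
  f6: (p11, p8, p2) → 123.8418
  f7: (p3, p2, p1) → 118.2021
  f8: (p15, p8, p4) → 82.5116
  f9: (p15, p1, p4) → 52.6447
  f10: (p15, p8, p9) → 51.4297
  f11: (p15, p1, p9) → 52.0868
  f12: (p16, p1, p4) → 76.9956
  f13: (p16, p3, p1) → 9.6256
  f14: (p16, p7, p4) → 22.7883
  f15: (p16, p7, p14) → 7.1107
  f16: (p16, p3, p14) → 8.1762
  f17: (p10, p3, p14) → 69.5207
  f18: (p10, p3, p2) → 30.4688
  f19: (p10, p11, p14) → 65.8557
  f20: (p10, p11, p2) → 33.1200
Σ area = 1157.961

Check V−E+F: 12 − 30 + 20 = 2.

facets=20 area=1157.961


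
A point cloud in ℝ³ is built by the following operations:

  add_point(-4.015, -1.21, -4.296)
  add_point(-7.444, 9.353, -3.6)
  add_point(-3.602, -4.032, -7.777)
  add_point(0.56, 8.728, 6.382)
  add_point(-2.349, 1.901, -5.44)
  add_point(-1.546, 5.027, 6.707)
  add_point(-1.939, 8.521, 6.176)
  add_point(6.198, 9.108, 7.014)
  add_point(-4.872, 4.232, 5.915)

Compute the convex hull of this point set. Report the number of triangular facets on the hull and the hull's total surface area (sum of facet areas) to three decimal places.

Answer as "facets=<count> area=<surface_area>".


8 of the 9 inputs are extreme points: [1, 2, 3, 4, 5, 6, 7, 8].

Triangle areas on the boundary:
  f1: (p8, p2, p1) → 78.3917
  f2: (p4, p7, p1) → 75.2987
  f3: (p4, p2, p1) → 21.2703
  f4: (p4, p2, p7) → 35.3927
  f5: (p6, p8, p1) → 28.2701
  f6: (p5, p2, p7) → 69.6904
  f7: (p5, p8, p2) → 27.3739
  f8: (p5, p6, p7) → 14.5594
  f9: (p5, p6, p8) → 6.2189
  f10: (p3, p7, p1) → 25.9043
  f11: (p3, p6, p1) → 11.8099
  f12: (p3, p6, p7) → 0.2370
Σ area = 394.417

Check V−E+F: 8 − 18 + 12 = 2.

facets=12 area=394.417


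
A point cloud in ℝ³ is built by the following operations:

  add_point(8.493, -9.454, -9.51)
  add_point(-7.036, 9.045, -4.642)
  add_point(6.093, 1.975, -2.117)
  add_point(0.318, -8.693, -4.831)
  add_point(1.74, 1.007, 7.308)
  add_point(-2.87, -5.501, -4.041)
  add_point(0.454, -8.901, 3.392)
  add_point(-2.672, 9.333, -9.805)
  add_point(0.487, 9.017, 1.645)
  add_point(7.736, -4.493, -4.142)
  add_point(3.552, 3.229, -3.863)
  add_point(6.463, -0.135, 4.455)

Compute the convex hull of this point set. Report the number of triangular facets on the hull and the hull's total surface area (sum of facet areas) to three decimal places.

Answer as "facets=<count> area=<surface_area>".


facets=18 area=812.160

Extreme-point indices: [0, 1, 2, 3, 4, 5, 6, 7, 8, 9, 11] — 11 of 12 on the boundary.

Triangle areas on the boundary:
  f1: (p6, p4, p1) → 89.8463
  f2: (p5, p7, p1) → 50.9408
  f3: (p5, p6, p1) → 57.5765
  f4: (p8, p7, p1) → 33.1691
  f5: (p8, p4, p1) → 42.8744
  f6: (p3, p7, p0) → 89.1682
  f7: (p3, p5, p7) → 29.7305
  f8: (p3, p6, p0) → 34.1311
  f9: (p3, p5, p6) → 18.6448
  f10: (p11, p8, p4) → 27.8568
  f11: (p11, p6, p0) → 79.8636
  f12: (p11, p6, p4) → 29.0985
  f13: (p2, p11, p8) → 33.4908
  f14: (p2, p7, p0) → 92.1664
  f15: (p2, p8, p7) → 56.7907
  f16: (p9, p11, p0) → 9.7468
  f17: (p9, p2, p0) → 12.9663
  f18: (p9, p2, p11) → 24.0982
Σ area = 812.160

Euler characteristic 11−27+18 = 2 ✓


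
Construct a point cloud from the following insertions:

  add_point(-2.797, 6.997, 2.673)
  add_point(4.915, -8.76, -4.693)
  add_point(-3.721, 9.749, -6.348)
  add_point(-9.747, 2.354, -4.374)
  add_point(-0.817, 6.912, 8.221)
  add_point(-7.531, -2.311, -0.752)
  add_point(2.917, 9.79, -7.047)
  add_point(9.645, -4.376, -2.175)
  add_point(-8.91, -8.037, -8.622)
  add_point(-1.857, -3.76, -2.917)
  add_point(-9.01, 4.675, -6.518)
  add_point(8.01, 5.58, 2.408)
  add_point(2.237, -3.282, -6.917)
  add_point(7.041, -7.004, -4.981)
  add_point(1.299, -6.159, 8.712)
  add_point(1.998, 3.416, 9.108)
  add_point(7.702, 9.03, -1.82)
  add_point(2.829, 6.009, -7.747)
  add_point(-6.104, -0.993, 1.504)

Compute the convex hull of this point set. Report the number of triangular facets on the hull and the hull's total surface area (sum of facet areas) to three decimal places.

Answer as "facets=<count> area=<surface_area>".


facets=30 area=1114.692

Points on the hull: [1, 2, 3, 4, 5, 6, 7, 8, 10, 11, 12, 13, 14, 15, 16, 17, 18] (17 of 19).

Triangle areas on the boundary:
  f1: (p4, p14, p15) → 15.5082
  f2: (p16, p6, p7) → 47.4772
  f3: (p10, p8, p3) → 16.7840
  f4: (p10, p4, p3) → 25.6477
  f5: (p5, p8, p3) → 30.9087
  f6: (p5, p8, p14) → 57.9713
  f7: (p11, p16, p7) → 29.2786
  f8: (p11, p14, p7) → 73.1477
  f9: (p11, p14, p15) → 43.0639
  f10: (p11, p4, p15) → 21.1107
  f11: (p11, p16, p4) → 27.8031
  f12: (p2, p10, p4) → 55.4128
  f13: (p2, p16, p6) → 19.2011
  f14: (p2, p16, p4) → 78.1302
  f15: (p2, p10, p8) → 34.5889
  f16: (p17, p2, p6) → 12.8359
  f17: (p17, p2, p8) → 69.3348
  f18: (p17, p6, p7) → 19.5795
  f19: (p17, p13, p7) → 31.4613
  f20: (p1, p8, p14) → 101.6379
  f21: (p1, p13, p8) → 14.6907
  f22: (p1, p14, p7) → 46.8435
  f23: (p1, p13, p7) → 4.4282
  f24: (p18, p4, p14) → 63.0623
  f25: (p18, p5, p14) → 13.9828
  f26: (p18, p4, p3) → 41.7104
  f27: (p18, p5, p3) → 9.0248
  f28: (p12, p13, p8) → 33.7630
  f29: (p12, p17, p8) → 51.5940
  f30: (p12, p17, p13) → 24.7085
Σ area = 1114.692

Euler characteristic 17−45+30 = 2 ✓


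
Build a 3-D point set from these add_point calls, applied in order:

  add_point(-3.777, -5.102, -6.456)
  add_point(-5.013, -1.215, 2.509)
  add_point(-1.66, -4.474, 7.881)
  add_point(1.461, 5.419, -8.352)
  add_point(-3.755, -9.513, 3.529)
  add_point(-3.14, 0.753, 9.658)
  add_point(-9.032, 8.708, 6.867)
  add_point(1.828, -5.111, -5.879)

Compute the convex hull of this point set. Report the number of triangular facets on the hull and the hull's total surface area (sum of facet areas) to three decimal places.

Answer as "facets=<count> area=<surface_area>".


facets=10 area=603.511

Extreme-point indices: [0, 2, 3, 4, 5, 6, 7] — 7 of 8 on the boundary.

Triangle areas on the boundary:
  f1: (p5, p4, p6) → 53.5015
  f2: (p0, p4, p6) → 102.4485
  f3: (p0, p4, p7) → 30.6106
  f4: (p2, p4, p7) → 41.0032
  f5: (p2, p5, p4) → 12.5741
  f6: (p3, p0, p6) → 109.0192
  f7: (p3, p0, p7) → 30.4385
  f8: (p3, p5, p6) → 93.8386
  f9: (p3, p2, p7) → 75.7823
  f10: (p3, p2, p5) → 54.2944
Σ area = 603.511

Euler: V−E+F = 7−15+10 = 2.


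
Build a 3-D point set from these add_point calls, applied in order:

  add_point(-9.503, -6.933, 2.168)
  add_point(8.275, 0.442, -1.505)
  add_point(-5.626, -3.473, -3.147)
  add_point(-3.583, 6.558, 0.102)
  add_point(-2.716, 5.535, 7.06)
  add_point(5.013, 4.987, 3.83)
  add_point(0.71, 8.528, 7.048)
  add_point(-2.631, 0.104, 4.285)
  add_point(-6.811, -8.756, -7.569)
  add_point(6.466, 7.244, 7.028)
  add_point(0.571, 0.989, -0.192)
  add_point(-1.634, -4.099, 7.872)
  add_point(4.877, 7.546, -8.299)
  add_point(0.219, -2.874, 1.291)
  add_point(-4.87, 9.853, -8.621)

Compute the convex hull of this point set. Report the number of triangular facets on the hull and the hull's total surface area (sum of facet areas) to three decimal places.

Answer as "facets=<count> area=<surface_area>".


facets=14 area=965.557

Extreme-point indices: [0, 1, 4, 6, 8, 9, 11, 12, 14] — 9 of 15 on the boundary.

Per-facet area ½‖(b−a)×(c−a)‖:
  f1: (p8, p14, p0) → 95.7410
  f2: (p12, p8, p1) → 96.1931
  f3: (p12, p8, p14) → 93.1060
  f4: (p11, p8, p0) → 48.0575
  f5: (p11, p8, p1) → 116.2777
  f6: (p9, p6, p14) → 46.2617
  f7: (p9, p12, p14) → 76.5006
  f8: (p9, p11, p6) → 37.9238
  f9: (p9, p12, p1) → 57.4950
  f10: (p9, p11, p1) → 72.1089
  f11: (p4, p11, p0) → 48.7327
  f12: (p4, p11, p6) → 18.2129
  f13: (p4, p14, p0) → 121.7369
  f14: (p4, p6, p14) → 37.2088
Σ area = 965.557

Euler characteristic 9−21+14 = 2 ✓


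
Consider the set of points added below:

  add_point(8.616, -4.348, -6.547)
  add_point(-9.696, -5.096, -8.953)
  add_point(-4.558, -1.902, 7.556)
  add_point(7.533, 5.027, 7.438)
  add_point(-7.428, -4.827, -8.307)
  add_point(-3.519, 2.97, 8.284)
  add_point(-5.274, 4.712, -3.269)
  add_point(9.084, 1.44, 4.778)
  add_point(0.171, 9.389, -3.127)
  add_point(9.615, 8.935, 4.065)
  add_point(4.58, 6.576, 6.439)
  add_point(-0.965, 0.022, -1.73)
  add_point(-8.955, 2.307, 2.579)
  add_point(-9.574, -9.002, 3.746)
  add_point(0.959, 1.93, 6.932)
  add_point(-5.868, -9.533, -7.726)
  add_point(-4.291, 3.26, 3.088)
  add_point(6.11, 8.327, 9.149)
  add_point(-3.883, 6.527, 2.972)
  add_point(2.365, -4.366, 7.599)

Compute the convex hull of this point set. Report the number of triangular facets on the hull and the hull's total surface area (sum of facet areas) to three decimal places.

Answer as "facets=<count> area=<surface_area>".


15 of the 20 inputs are extreme points: [0, 1, 2, 3, 5, 6, 7, 8, 9, 12, 13, 15, 17, 18, 19].

Area of each hull facet:
  f1: (p17, p8, p9) → 36.8083
  f2: (p0, p8, p1) → 136.2958
  f3: (p0, p8, p9) → 92.9729
  f4: (p7, p0, p9) → 44.6174
  f5: (p6, p8, p1) → 25.6163
  f6: (p6, p12, p1) → 44.3906
  f7: (p6, p12, p8) → 21.3972
  f8: (p18, p17, p8) → 46.5540
  f9: (p18, p12, p8) → 21.1326
  f10: (p3, p17, p9) → 10.8805
  f11: (p3, p7, p9) → 13.1256
  f12: (p15, p0, p1) → 42.9689
  f13: (p13, p12, p1) → 69.6683
  f14: (p13, p15, p1) → 36.1038
  f15: (p19, p3, p7) → 21.9753
  f16: (p19, p7, p0) → 59.2420
  f17: (p19, p3, p17) → 17.8554
  f18: (p19, p15, p0) → 113.4362
  f19: (p19, p13, p15) → 80.6891
  f20: (p5, p13, p12) → 44.9708
  f21: (p5, p18, p17) → 34.9605
  f22: (p5, p18, p12) → 20.4243
  f23: (p5, p19, p17) → 51.4300
  f24: (p2, p19, p13) → 33.7719
  f25: (p2, p5, p13) → 10.8462
  f26: (p2, p5, p19) → 18.3429
Σ area = 1150.477

Check V−E+F: 15 − 39 + 26 = 2.

facets=26 area=1150.477


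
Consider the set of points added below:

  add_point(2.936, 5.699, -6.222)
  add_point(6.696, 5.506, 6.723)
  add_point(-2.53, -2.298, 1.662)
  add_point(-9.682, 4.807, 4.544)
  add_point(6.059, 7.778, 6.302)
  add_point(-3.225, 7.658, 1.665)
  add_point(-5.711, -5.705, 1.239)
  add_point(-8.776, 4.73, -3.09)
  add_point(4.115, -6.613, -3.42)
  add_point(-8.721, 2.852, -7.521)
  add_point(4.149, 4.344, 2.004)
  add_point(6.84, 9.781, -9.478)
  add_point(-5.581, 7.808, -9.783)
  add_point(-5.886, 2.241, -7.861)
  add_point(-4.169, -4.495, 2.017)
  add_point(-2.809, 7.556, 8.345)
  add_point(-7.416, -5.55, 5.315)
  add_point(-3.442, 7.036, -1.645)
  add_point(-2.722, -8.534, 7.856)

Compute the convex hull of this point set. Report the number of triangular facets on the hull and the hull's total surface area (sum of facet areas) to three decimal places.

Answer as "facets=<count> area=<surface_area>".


Extreme-point indices: [1, 3, 4, 6, 7, 8, 9, 11, 12, 13, 15, 16, 18] — 13 of 19 on the boundary.

Per-facet area ½‖(b−a)×(c−a)‖:
  f1: (p15, p18, p3) → 62.9954
  f2: (p1, p15, p18) → 77.4352
  f3: (p16, p18, p3) → 24.1512
  f4: (p16, p9, p3) → 64.8311
  f5: (p8, p1, p11) → 121.8767
  f6: (p8, p1, p18) → 100.1751
  f7: (p12, p15, p11) → 113.6654
  f8: (p12, p15, p3) → 62.6026
  f9: (p4, p15, p11) → 69.7282
  f10: (p4, p1, p11) → 18.3213
  f11: (p4, p1, p15) → 10.6970
  f12: (p6, p16, p9) → 23.7308
  f13: (p6, p8, p9) → 68.7827
  f14: (p6, p16, p18) → 13.4842
  f15: (p6, p8, p18) → 42.5136
  f16: (p13, p8, p9) → 12.7387
  f17: (p13, p12, p9) → 8.5583
  f18: (p13, p8, p11) → 101.2748
  f19: (p13, p12, p11) → 36.4111
  f20: (p7, p9, p3) → 7.2745
  f21: (p7, p12, p3) → 15.1797
  f22: (p7, p12, p9) → 15.1250
Σ area = 1071.553

Euler: V−E+F = 13−33+22 = 2.

facets=22 area=1071.553


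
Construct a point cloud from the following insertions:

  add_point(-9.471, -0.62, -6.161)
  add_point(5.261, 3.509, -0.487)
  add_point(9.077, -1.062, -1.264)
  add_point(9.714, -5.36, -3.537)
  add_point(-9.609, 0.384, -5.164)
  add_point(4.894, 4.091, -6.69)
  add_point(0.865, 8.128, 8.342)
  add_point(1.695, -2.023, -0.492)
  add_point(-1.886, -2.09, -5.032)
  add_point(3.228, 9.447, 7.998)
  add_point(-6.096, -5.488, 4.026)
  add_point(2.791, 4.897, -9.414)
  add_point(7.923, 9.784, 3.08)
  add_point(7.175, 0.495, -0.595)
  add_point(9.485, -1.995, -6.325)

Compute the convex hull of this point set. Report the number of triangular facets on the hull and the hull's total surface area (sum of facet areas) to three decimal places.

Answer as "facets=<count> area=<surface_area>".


facets=16 area=825.664

Hull vertices (10/15): indices [0, 2, 3, 4, 6, 9, 10, 11, 12, 14].

Facet areas (half cross-product norm):
  f1: (p6, p10, p4) → 90.6836
  f2: (p0, p11, p4) → 9.8288
  f3: (p0, p10, p4) → 8.0247
  f4: (p0, p10, p3) → 102.5474
  f5: (p14, p12, p3) → 32.4329
  f6: (p14, p11, p12) → 69.7713
  f7: (p14, p0, p3) → 41.3671
  f8: (p14, p0, p11) → 67.7037
  f9: (p9, p11, p4) → 122.4485
  f10: (p9, p6, p4) → 20.6215
  f11: (p9, p11, p12) → 45.5159
  f12: (p9, p10, p3) → 146.4906
  f13: (p9, p6, p10) → 14.0974
  f14: (p2, p12, p3) → 3.1468
  f15: (p2, p9, p3) → 12.7316
  f16: (p2, p9, p12) → 38.2525
Σ area = 825.664

Check V−E+F: 10 − 24 + 16 = 2.


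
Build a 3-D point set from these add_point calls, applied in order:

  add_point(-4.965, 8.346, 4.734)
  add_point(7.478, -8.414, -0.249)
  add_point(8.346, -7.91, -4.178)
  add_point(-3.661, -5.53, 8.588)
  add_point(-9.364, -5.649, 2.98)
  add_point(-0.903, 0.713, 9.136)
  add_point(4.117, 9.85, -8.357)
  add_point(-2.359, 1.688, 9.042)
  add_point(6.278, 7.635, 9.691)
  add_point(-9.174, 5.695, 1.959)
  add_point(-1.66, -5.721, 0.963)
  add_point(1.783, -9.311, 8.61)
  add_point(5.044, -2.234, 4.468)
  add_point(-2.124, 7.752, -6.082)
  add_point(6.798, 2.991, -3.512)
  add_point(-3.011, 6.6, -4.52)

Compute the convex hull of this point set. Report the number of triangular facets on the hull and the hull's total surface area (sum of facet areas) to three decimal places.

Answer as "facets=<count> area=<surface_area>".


facets=22 area=1077.766

13 of the 16 inputs are extreme points: [0, 1, 2, 3, 4, 5, 6, 7, 8, 9, 11, 13, 14].

Triangle areas on the boundary:
  f1: (p11, p2, p4) → 93.9521
  f2: (p13, p2, p4) → 149.7701
  f3: (p13, p6, p2) → 64.4333
  f4: (p14, p6, p2) → 30.5178
  f5: (p14, p8, p2) → 71.1336
  f6: (p14, p8, p6) → 59.7893
  f7: (p1, p8, p2) → 34.8554
  f8: (p1, p11, p2) → 7.4320
  f9: (p1, p11, p8) → 91.5084
  f10: (p0, p8, p6) → 96.8128
  f11: (p0, p13, p6) → 33.1563
  f12: (p0, p7, p8) → 43.2647
  f13: (p3, p11, p4) → 21.6071
  f14: (p5, p11, p8) → 45.3741
  f15: (p5, p7, p8) → 8.5610
  f16: (p5, p3, p11) → 22.2829
  f17: (p5, p3, p7) → 5.9222
  f18: (p9, p13, p4) → 59.8073
  f19: (p9, p0, p13) → 30.3456
  f20: (p9, p0, p7) → 23.6266
  f21: (p9, p3, p4) → 45.5317
  f22: (p9, p3, p7) → 38.0817
Σ area = 1077.766

Check V−E+F: 13 − 33 + 22 = 2.


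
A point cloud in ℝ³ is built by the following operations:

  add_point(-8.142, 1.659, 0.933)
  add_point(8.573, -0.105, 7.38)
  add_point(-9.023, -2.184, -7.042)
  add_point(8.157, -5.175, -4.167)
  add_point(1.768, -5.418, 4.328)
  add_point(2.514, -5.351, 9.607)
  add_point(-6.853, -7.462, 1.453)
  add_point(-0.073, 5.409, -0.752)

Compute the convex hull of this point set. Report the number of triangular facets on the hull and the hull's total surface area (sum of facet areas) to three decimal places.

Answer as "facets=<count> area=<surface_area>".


facets=10 area=646.065

7 of the 8 inputs are extreme points: [0, 1, 2, 3, 5, 6, 7].

Per-facet area ½‖(b−a)×(c−a)‖:
  f1: (p3, p7, p2) → 91.0323
  f2: (p3, p7, p1) → 74.8913
  f3: (p3, p5, p1) → 52.4511
  f4: (p0, p7, p2) → 40.0794
  f5: (p0, p7, p1) → 56.5580
  f6: (p0, p5, p1) → 64.0134
  f7: (p6, p3, p2) → 81.7153
  f8: (p6, p3, p5) → 88.9849
  f9: (p6, p0, p2) → 38.2459
  f10: (p6, p0, p5) → 58.0933
Σ area = 646.065

Euler: V−E+F = 7−15+10 = 2.


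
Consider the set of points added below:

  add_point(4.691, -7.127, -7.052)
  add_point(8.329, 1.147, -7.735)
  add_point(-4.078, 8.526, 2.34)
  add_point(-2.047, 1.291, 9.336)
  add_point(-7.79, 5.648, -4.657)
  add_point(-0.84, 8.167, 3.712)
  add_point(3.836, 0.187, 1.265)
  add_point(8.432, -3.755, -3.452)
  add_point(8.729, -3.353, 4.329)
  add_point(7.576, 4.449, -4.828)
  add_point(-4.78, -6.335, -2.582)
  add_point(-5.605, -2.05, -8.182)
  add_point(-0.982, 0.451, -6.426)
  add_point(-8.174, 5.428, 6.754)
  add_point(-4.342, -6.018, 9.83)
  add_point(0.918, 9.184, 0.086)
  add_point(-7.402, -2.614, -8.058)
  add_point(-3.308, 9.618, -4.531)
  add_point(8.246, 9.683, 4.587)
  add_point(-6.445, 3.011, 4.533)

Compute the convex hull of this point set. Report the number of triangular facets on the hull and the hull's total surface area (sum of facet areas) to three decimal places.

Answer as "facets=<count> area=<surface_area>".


Extreme-point indices: [0, 1, 2, 3, 4, 7, 8, 9, 10, 11, 13, 14, 16, 17, 18] — 15 of 20 on the boundary.

Area of each hull facet:
  f1: (p1, p18, p8) → 79.2837
  f2: (p17, p1, p11) → 81.5863
  f3: (p7, p1, p8) → 19.9476
  f4: (p3, p18, p8) → 76.1804
  f5: (p3, p14, p8) → 48.8528
  f6: (p3, p18, p13) → 54.6343
  f7: (p3, p14, p13) → 28.7632
  f8: (p2, p18, p13) → 36.4318
  f9: (p2, p17, p13) → 14.8980
  f10: (p2, p17, p18) → 43.9675
  f11: (p4, p17, p13) → 34.1896
  f12: (p9, p1, p18) → 9.6371
  f13: (p9, p17, p18) → 64.0562
  f14: (p9, p17, p1) → 23.5119
  f15: (p0, p1, p11) → 52.2111
  f16: (p0, p7, p1) → 20.1486
  f17: (p0, p14, p8) → 91.2825
  f18: (p0, p7, p8) → 18.7152
  f19: (p10, p0, p14) → 59.9272
  f20: (p16, p14, p13) → 102.1309
  f21: (p16, p10, p14) → 28.3339
  f22: (p16, p4, p13) → 47.5665
  f23: (p16, p17, p11) → 10.5610
  f24: (p16, p4, p17) → 21.6611
  f25: (p16, p0, p11) → 7.6461
  f26: (p16, p10, p0) → 37.3581
Σ area = 1113.483

Euler characteristic 15−39+26 = 2 ✓

facets=26 area=1113.483
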